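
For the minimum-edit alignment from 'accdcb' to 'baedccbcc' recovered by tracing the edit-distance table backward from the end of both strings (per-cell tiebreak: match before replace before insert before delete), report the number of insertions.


Edit distance = 5. Backtracking from cell (6, 9) with preference match > replace > insert > delete,
then listing the resulting alignment 'accdcb' -> 'baedccbcc' left to right:
  Step 1: insert 'b' [insertion #1]
  Step 2: keep 'a'
  Step 3: insert 'e' [insertion #2]
  Step 4: insert 'd' [insertion #3]
  Step 5: keep 'c'
  Step 6: keep 'c'
  Step 7: replace d->b
  Step 8: keep 'c'
  Step 9: replace b->c
Total insertions: 3

3


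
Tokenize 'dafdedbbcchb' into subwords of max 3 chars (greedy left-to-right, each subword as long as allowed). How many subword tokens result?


'dafdedbbcchb' has 12 characters.
Chunking with max size 3:
  Chunk 1: 'daf' (positions 0-2)
  Chunk 2: 'ded' (positions 3-5)
  Chunk 3: 'bbc' (positions 6-8)
  Chunk 4: 'chb' (positions 9-11)
Total chunks: ceil(12 / 3) = 4

4


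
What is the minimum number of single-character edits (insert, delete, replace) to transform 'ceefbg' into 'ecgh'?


Building DP table for s1='ceefbg' (len 6) and s2='ecgh' (len 4):
       e  c  g  h
    0  1  2  3  4
  c 1  1  1  2  3
  e 2  1  2  2  3
  e 3  2  2  3  3
  f 4  3  3  3  4
  b 5  4  4  4  4
  g 6  5  5  4  5
Edit distance = dp[6][4] = 5

5


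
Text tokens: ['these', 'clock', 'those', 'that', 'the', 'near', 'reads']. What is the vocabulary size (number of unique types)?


Listing all tokens and tracking unique types:
  Token 1: 'these' -> NEW (unique so far: 1)
  Token 2: 'clock' -> NEW (unique so far: 2)
  Token 3: 'those' -> NEW (unique so far: 3)
  Token 4: 'that' -> NEW (unique so far: 4)
  Token 5: 'the' -> NEW (unique so far: 5)
  Token 6: 'near' -> NEW (unique so far: 6)
  Token 7: 'reads' -> NEW (unique so far: 7)
Unique types: ('clock', 'near', 'reads', 'that', 'the', 'these', 'those')
Vocabulary size: 7

7


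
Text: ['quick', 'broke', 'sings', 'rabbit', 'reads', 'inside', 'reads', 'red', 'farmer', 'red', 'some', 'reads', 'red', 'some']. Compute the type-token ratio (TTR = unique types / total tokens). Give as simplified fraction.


Tokens: 14
Unique types: ('broke', 'farmer', 'inside', 'quick', 'rabbit', 'reads', 'red', 'sings', 'some') = 9
TTR = 9/14
Already in lowest terms.

9/14


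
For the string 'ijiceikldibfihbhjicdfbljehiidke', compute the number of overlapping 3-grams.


String 'ijiceikldibfihbhjicdfbljehiidke' has length L = 31.
Number of overlapping n-grams = L - n + 1
Substituting: 31 - 3 + 1 = 29

29


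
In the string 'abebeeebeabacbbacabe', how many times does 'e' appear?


Scanning 'abebeeebeabacbbacabe' for 'e':
  Position 2: 'e' -> MATCH (count: 1)
  Position 4: 'e' -> MATCH (count: 2)
  Position 5: 'e' -> MATCH (count: 3)
  Position 6: 'e' -> MATCH (count: 4)
  Position 8: 'e' -> MATCH (count: 5)
  Position 19: 'e' -> MATCH (count: 6)
Total occurrences of 'e': 6

6


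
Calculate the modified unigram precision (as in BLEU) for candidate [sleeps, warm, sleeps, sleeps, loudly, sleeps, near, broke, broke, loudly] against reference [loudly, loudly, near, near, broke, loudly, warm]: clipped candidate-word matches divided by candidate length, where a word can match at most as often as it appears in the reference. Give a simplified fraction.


Reference word counts: {'broke': 1, 'loudly': 3, 'near': 2, 'warm': 1}
Checking each candidate word (with clipping):
  'sleeps' -> not in reference -> no match (matches: 0)
  'warm' -> in reference (ref count 1, used 1/1) -> match (matches: 1)
  'sleeps' -> not in reference -> no match (matches: 1)
  'sleeps' -> not in reference -> no match (matches: 1)
  'loudly' -> in reference (ref count 3, used 1/3) -> match (matches: 2)
  'sleeps' -> not in reference -> no match (matches: 2)
  'near' -> in reference (ref count 2, used 1/2) -> match (matches: 3)
  'broke' -> in reference (ref count 1, used 1/1) -> match (matches: 4)
  'broke' -> ref count 1 already used up (1/1) -> clipped, no match (matches: 4)
  'loudly' -> in reference (ref count 3, used 2/3) -> match (matches: 5)
Clipped matches: 5, Candidate length: 10
Precision = 5/10 = 1/2

1/2


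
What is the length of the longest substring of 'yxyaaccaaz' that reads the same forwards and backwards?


Scanning 'yxyaaccaaz' for palindromic substrings.
Substring at positions 3-8: 'aaccaa'.
Check: reverse('aaccaa') = 'aaccaa' -> palindrome confirmed.
Neighbouring characters ('y' / 'z') break symmetry, so it cannot extend further.
No longer palindromic substring exists; longest length = 6

6


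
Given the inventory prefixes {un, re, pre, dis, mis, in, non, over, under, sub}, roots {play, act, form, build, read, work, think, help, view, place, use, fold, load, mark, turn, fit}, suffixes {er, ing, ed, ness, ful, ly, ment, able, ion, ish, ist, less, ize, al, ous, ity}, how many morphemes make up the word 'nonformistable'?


Segmenting 'nonformistable' against the inventory:
  'non' -> prefix (morpheme 1)
  'form' -> root (morpheme 2)
  'ist' -> suffix (morpheme 3)
  'able' -> suffix (morpheme 4)
Total morphemes: 4

4


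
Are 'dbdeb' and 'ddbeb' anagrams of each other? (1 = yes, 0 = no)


Sort characters of 'dbdeb': 'bbdde'
Sort characters of 'ddbeb': 'bbdde'
Sorted forms match -> they ARE anagrams
Result: 1

1


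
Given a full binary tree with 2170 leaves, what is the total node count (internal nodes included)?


Leaf nodes (terminals): 2170
Internal nodes = n - 1 = 2170 - 1 = 2169
Total = leaves + internal = 2170 + 2169 = 4339

4339


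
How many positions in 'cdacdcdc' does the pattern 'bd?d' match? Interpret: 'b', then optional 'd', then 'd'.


Pattern: bd?d means 'b', then optional 'd', then 'd'.
Scanning 'cdacdcdc' position-by-position:
  Pos 0: window 'cda' -> no
  Pos 1: window 'dac' -> no
  Pos 2: window 'acd' -> no
  Pos 3: window 'cdc' -> no
  Pos 4: window 'dcd' -> no
  Pos 5: window 'cdc' -> no
  Pos 6: window 'dc' -> no
  Pos 7: window 'c' -> no
Total matches: 0

0


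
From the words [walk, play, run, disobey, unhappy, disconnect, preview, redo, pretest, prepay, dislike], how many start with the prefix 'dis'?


Checking each word for prefix 'dis':
  'walk' -> no (count: 0)
  'play' -> no (count: 0)
  'run' -> no (count: 0)
  'disobey' -> YES, starts with 'dis' (count: 1)
  'unhappy' -> no (count: 1)
  'disconnect' -> YES, starts with 'dis' (count: 2)
  'preview' -> no (count: 2)
  'redo' -> no (count: 2)
  'pretest' -> no (count: 2)
  'prepay' -> no (count: 2)
  'dislike' -> YES, starts with 'dis' (count: 3)
Total with prefix 'dis': 3

3


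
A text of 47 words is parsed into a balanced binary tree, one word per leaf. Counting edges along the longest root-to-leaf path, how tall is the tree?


In a balanced binary tree with n leaves the deepest leaf is ceil(log2(n)) edges below the root.
log2(47) = 5.5546
ceil(5.5546) = 6
height (edges) = 6

6


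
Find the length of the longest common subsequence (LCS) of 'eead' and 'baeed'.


DP table for LCS of 'eead' and 'baeed':
       b  a  e  e  d
    0  0  0  0  0  0
  e 0  0  0  1  1  1
  e 0  0  0  1  2  2
  a 0  0  1  1  2  2
  d 0  0  1  1  2  3
LCS: 'eed'
LCS length = 3

3


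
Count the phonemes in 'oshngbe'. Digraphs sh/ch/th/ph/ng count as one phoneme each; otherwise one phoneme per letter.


Parsing 'oshngbe' greedily, digraphs first:
  'o' -> vowel phoneme (phonemes so far: 1)
  'sh' -> digraph (1 consonant phoneme) (phonemes so far: 2)
  'ng' -> digraph (1 consonant phoneme) (phonemes so far: 3)
  'b' -> consonant phoneme (phonemes so far: 4)
  'e' -> vowel phoneme (phonemes so far: 5)
Total phonemes: 5

5


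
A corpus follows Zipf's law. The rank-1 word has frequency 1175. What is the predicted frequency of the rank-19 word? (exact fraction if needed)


Zipf's law: freq(rank) = f1 / rank
f1 = 1175, rank = 19
freq = 1175 / 19
GCD(1175, 19) = 1
Simplified: 1175/19

1175/19


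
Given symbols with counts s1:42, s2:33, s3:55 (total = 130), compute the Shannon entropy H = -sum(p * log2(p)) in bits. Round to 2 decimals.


Computing entropy H = -sum(p_i * log2(p_i)):
  s1: p = 42/130 = 0.3231, -p*log2(p) = 0.5266
  s2: p = 33/130 = 0.2538, -p*log2(p) = 0.5021
  s3: p = 55/130 = 0.4231, -p*log2(p) = 0.5250
H = sum of terms = 1.5537
Rounded to 2 decimals: 1.55

1.55


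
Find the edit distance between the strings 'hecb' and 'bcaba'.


Building DP table for s1='hecb' (len 4) and s2='bcaba' (len 5):
       b  c  a  b  a
    0  1  2  3  4  5
  h 1  1  2  3  4  5
  e 2  2  2  3  4  5
  c 3  3  2  3  4  5
  b 4  3  3  3  3  4
Edit distance = dp[4][5] = 4

4


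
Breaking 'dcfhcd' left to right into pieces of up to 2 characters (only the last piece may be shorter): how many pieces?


'dcfhcd' has 6 characters.
Chunking with max size 2:
  Chunk 1: 'dc' (positions 0-1)
  Chunk 2: 'fh' (positions 2-3)
  Chunk 3: 'cd' (positions 4-5)
Total chunks: ceil(6 / 2) = 3

3


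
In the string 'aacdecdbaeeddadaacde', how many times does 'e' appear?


Scanning 'aacdecdbaeeddadaacde' for 'e':
  Position 4: 'e' -> MATCH (count: 1)
  Position 9: 'e' -> MATCH (count: 2)
  Position 10: 'e' -> MATCH (count: 3)
  Position 19: 'e' -> MATCH (count: 4)
Total occurrences of 'e': 4

4


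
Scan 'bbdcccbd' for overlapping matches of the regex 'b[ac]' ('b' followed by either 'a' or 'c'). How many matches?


Pattern: b[ac] means 'b' followed by either 'a' or 'c'.
Scanning 'bbdcccbd' position-by-position:
  Pos 0: window 'bb' -> no
  Pos 1: window 'bd' -> no
  Pos 2: window 'dc' -> no
  Pos 3: window 'cc' -> no
  Pos 4: window 'cc' -> no
  Pos 5: window 'cb' -> no
  Pos 6: window 'bd' -> no
  Pos 7: window 'd' -> no
Total matches: 0

0


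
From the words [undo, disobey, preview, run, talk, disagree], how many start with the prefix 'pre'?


Checking each word for prefix 'pre':
  'undo' -> no (count: 0)
  'disobey' -> no (count: 0)
  'preview' -> YES, starts with 'pre' (count: 1)
  'run' -> no (count: 1)
  'talk' -> no (count: 1)
  'disagree' -> no (count: 1)
Total with prefix 'pre': 1

1


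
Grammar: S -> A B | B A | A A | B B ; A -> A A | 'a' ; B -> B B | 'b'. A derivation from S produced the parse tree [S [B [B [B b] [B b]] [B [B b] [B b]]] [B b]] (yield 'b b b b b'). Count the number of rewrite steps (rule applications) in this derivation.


Every bracketed nonterminal node [X ...] in the tree is produced by exactly one rule application.
Reading the tree off as a leftmost derivation:
  Step 1: S  =>  B B   (applied S -> B B)
  Step 2: B B  =>  B B B   (applied B -> B B)
  Step 3: B B B  =>  B B B B   (applied B -> B B)
  Step 4: B B B B  =>  b B B B   (applied B -> b)
  Step 5: b B B B  =>  b b B B   (applied B -> b)
  Step 6: b b B B  =>  b b B B B   (applied B -> B B)
  Step 7: b b B B B  =>  b b b B B   (applied B -> b)
  Step 8: b b b B B  =>  b b b b B   (applied B -> b)
  Step 9: b b b b B  =>  b b b b b   (applied B -> b)
Final yield: b b b b b
Total rewrite steps: 9

9


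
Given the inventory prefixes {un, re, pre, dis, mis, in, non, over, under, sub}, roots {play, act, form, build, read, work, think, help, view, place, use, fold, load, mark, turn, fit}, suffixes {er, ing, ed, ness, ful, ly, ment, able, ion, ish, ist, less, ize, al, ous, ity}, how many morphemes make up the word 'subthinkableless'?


Segmenting 'subthinkableless' against the inventory:
  'sub' -> prefix (morpheme 1)
  'think' -> root (morpheme 2)
  'able' -> suffix (morpheme 3)
  'less' -> suffix (morpheme 4)
Total morphemes: 4

4


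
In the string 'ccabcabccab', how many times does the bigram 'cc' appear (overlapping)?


Scanning 'ccabcabccab' for bigram 'cc':
  Position 0: 'cc' -> MATCH
  Position 1: 'ca' -> no
  Position 2: 'ab' -> no
  Position 3: 'bc' -> no
  Position 4: 'ca' -> no
  Position 5: 'ab' -> no
  Position 6: 'bc' -> no
  Position 7: 'cc' -> MATCH
  Position 8: 'ca' -> no
  Position 9: 'ab' -> no
Total matches: 2

2


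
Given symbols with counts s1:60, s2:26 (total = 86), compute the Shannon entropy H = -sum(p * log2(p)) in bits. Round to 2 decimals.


Computing entropy H = -sum(p_i * log2(p_i)):
  s1: p = 60/86 = 0.6977, -p*log2(p) = 0.3624
  s2: p = 26/86 = 0.3023, -p*log2(p) = 0.5218
H = sum of terms = 0.8842
Rounded to 2 decimals: 0.88

0.88


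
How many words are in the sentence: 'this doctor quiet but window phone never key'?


Counting words by splitting on spaces:
  Word 1: 'this'
  Word 2: 'doctor'
  Word 3: 'quiet'
  Word 4: 'but'
  Word 5: 'window'
  Word 6: 'phone'
  Word 7: 'never'
  Word 8: 'key'
Total words: 8

8


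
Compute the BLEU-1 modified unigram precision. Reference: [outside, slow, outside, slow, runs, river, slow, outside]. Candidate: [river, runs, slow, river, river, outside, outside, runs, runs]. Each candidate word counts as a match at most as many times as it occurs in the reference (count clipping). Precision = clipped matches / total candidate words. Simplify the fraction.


Reference word counts: {'outside': 3, 'river': 1, 'runs': 1, 'slow': 3}
Checking each candidate word (with clipping):
  'river' -> in reference (ref count 1, used 1/1) -> match (matches: 1)
  'runs' -> in reference (ref count 1, used 1/1) -> match (matches: 2)
  'slow' -> in reference (ref count 3, used 1/3) -> match (matches: 3)
  'river' -> ref count 1 already used up (1/1) -> clipped, no match (matches: 3)
  'river' -> ref count 1 already used up (1/1) -> clipped, no match (matches: 3)
  'outside' -> in reference (ref count 3, used 1/3) -> match (matches: 4)
  'outside' -> in reference (ref count 3, used 2/3) -> match (matches: 5)
  'runs' -> ref count 1 already used up (1/1) -> clipped, no match (matches: 5)
  'runs' -> ref count 1 already used up (1/1) -> clipped, no match (matches: 5)
Clipped matches: 5, Candidate length: 9
Precision = 5/9

5/9


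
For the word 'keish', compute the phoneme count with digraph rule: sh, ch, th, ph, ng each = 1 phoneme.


Parsing 'keish' greedily, digraphs first:
  'k' -> consonant phoneme (phonemes so far: 1)
  'e' -> vowel phoneme (phonemes so far: 2)
  'i' -> vowel phoneme (phonemes so far: 3)
  'sh' -> digraph (1 consonant phoneme) (phonemes so far: 4)
Total phonemes: 4

4


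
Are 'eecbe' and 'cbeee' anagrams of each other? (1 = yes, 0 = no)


Sort characters of 'eecbe': 'bceee'
Sort characters of 'cbeee': 'bceee'
Sorted forms match -> they ARE anagrams
Result: 1

1


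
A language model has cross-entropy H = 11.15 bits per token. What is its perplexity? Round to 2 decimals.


Perplexity formula: PP = 2^H
H = 11.15
PP = 2^11.15
Decompose: 2^11.15 = 2^11 * 2^0.15
2^11 = 2048, 2^0.15 ~ 1.1095695
PP ~ 2048 * 1.1095695 = 2272.3983360
Rounded to 2 decimals: 2272.40

2272.40


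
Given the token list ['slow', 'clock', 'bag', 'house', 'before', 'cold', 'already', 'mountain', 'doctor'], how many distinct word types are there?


Listing all tokens and tracking unique types:
  Token 1: 'slow' -> NEW (unique so far: 1)
  Token 2: 'clock' -> NEW (unique so far: 2)
  Token 3: 'bag' -> NEW (unique so far: 3)
  Token 4: 'house' -> NEW (unique so far: 4)
  Token 5: 'before' -> NEW (unique so far: 5)
  Token 6: 'cold' -> NEW (unique so far: 6)
  Token 7: 'already' -> NEW (unique so far: 7)
  Token 8: 'mountain' -> NEW (unique so far: 8)
  Token 9: 'doctor' -> NEW (unique so far: 9)
Unique types: ('already', 'bag', 'before', 'clock', 'cold', 'doctor', 'house', 'mountain', 'slow')
Vocabulary size: 9

9


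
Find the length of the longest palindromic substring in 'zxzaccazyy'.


Scanning 'zxzaccazyy' for palindromic substrings.
Substring at positions 2-7: 'zaccaz'.
Check: reverse('zaccaz') = 'zaccaz' -> palindrome confirmed.
Neighbouring characters ('x' / 'y') break symmetry, so it cannot extend further.
No longer palindromic substring exists; longest length = 6

6


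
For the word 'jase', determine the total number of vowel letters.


Scanning each character of 'jase':
  Position 1: 'j' -> consonant (running count: 0)
  Position 2: 'a' -> vowel (running count: 1)
  Position 3: 's' -> consonant (running count: 1)
  Position 4: 'e' -> vowel (running count: 2)
Total vowels: 2

2


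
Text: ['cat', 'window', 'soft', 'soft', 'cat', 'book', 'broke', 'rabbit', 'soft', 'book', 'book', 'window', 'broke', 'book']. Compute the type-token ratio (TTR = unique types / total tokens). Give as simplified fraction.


Tokens: 14
Unique types: ('book', 'broke', 'cat', 'rabbit', 'soft', 'window') = 6
TTR = 6/14
Simplify: divide both by 2 -> 3/7
TTR = 3/7

3/7


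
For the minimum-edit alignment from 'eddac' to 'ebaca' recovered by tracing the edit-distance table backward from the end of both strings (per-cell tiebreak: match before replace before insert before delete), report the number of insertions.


Edit distance = 3. Backtracking from cell (5, 5) with preference match > replace > insert > delete,
then listing the resulting alignment 'eddac' -> 'ebaca' left to right:
  Step 1: keep 'e'
  Step 2: delete 'd'
  Step 3: replace d->b
  Step 4: keep 'a'
  Step 5: keep 'c'
  Step 6: insert 'a' [insertion #1]
Total insertions: 1

1


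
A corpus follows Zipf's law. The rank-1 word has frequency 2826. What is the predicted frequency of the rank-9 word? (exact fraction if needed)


Zipf's law: freq(rank) = f1 / rank
f1 = 2826, rank = 9
freq = 2826 / 9
= 314

314


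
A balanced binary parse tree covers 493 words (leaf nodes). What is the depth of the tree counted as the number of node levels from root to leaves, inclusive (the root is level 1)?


In a balanced binary tree with n leaves the deepest leaf is ceil(log2(n)) edges below the root,
so counting node levels inclusive of root and leaves gives ceil(log2(n)) + 1 levels.
log2(493) = 8.9454
ceil(8.9454) = 9
levels = 9 + 1 = 10

10


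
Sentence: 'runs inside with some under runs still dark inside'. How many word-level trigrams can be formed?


Word trigrams from [9] words:
  Trigram 1: (runs inside with)
  Trigram 2: (inside with some)
  Trigram 3: (with some under)
  Trigram 4: (some under runs)
  Trigram 5: (under runs still)
  Trigram 6: (runs still dark)
  Trigram 7: (still dark inside)
Total word trigrams: 9 - 2 = 7

7


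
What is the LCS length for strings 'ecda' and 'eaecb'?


DP table for LCS of 'ecda' and 'eaecb':
       e  a  e  c  b
    0  0  0  0  0  0
  e 0  1  1  1  1  1
  c 0  1  1  1  2  2
  d 0  1  1  1  2  2
  a 0  1  2  2  2  2
LCS: 'ec'
LCS length = 2

2


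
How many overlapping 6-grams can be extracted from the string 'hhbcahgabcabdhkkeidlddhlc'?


String 'hhbcahgabcabdhkkeidlddhlc' has length L = 25.
Number of overlapping n-grams = L - n + 1
Substituting: 25 - 6 + 1 = 20

20


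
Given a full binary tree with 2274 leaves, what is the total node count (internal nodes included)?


Leaf nodes (terminals): 2274
Internal nodes = n - 1 = 2274 - 1 = 2273
Total = leaves + internal = 2274 + 2273 = 4547

4547


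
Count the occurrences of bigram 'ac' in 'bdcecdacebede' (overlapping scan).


Scanning 'bdcecdacebede' for bigram 'ac':
  Position 0: 'bd' -> no
  Position 1: 'dc' -> no
  Position 2: 'ce' -> no
  Position 3: 'ec' -> no
  Position 4: 'cd' -> no
  Position 5: 'da' -> no
  Position 6: 'ac' -> MATCH
  Position 7: 'ce' -> no
  Position 8: 'eb' -> no
  Position 9: 'be' -> no
  Position 10: 'ed' -> no
  Position 11: 'de' -> no
Total matches: 1

1


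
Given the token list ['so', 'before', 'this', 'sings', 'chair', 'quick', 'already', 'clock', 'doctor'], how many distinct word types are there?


Listing all tokens and tracking unique types:
  Token 1: 'so' -> NEW (unique so far: 1)
  Token 2: 'before' -> NEW (unique so far: 2)
  Token 3: 'this' -> NEW (unique so far: 3)
  Token 4: 'sings' -> NEW (unique so far: 4)
  Token 5: 'chair' -> NEW (unique so far: 5)
  Token 6: 'quick' -> NEW (unique so far: 6)
  Token 7: 'already' -> NEW (unique so far: 7)
  Token 8: 'clock' -> NEW (unique so far: 8)
  Token 9: 'doctor' -> NEW (unique so far: 9)
Unique types: ('already', 'before', 'chair', 'clock', 'doctor', 'quick', 'sings', 'so', 'this')
Vocabulary size: 9

9


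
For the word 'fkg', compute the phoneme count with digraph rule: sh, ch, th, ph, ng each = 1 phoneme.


Parsing 'fkg' greedily, digraphs first:
  'f' -> consonant phoneme (phonemes so far: 1)
  'k' -> consonant phoneme (phonemes so far: 2)
  'g' -> consonant phoneme (phonemes so far: 3)
Total phonemes: 3

3


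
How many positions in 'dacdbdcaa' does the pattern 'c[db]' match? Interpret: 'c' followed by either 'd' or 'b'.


Pattern: c[db] means 'c' followed by either 'd' or 'b'.
Scanning 'dacdbdcaa' position-by-position:
  Pos 0: window 'da' -> no
  Pos 1: window 'ac' -> no
  Pos 2: window 'cd' -> MATCH
  Pos 3: window 'db' -> no
  Pos 4: window 'bd' -> no
  Pos 5: window 'dc' -> no
  Pos 6: window 'ca' -> no
  Pos 7: window 'aa' -> no
  Pos 8: window 'a' -> no
Total matches: 1

1


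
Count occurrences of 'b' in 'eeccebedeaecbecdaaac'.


Scanning 'eeccebedeaecbecdaaac' for 'b':
  Position 5: 'b' -> MATCH (count: 1)
  Position 12: 'b' -> MATCH (count: 2)
Total occurrences of 'b': 2

2


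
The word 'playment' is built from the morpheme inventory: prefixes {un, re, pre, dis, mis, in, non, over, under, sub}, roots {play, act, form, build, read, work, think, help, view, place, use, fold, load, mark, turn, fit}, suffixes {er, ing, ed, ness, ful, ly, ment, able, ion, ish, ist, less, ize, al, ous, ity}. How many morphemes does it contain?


Segmenting 'playment' against the inventory:
  'play' -> root (morpheme 1)
  'ment' -> suffix (morpheme 2)
Total morphemes: 2

2


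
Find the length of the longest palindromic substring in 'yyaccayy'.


Scanning 'yyaccayy' for palindromic substrings.
Substring at positions 0-7: 'yyaccayy'.
Check: reverse('yyaccayy') = 'yyaccayy' -> palindrome confirmed.
No longer palindromic substring exists; longest length = 8

8


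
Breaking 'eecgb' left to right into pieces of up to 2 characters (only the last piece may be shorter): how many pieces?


'eecgb' has 5 characters.
Chunking with max size 2:
  Chunk 1: 'ee' (positions 0-1)
  Chunk 2: 'cg' (positions 2-3)
  Chunk 3: 'b' (positions 4-4)
Total chunks: ceil(5 / 2) = 3

3


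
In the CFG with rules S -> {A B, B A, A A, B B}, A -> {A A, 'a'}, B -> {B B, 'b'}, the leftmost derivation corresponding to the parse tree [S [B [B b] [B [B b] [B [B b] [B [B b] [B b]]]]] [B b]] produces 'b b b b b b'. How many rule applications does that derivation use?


Every bracketed nonterminal node [X ...] in the tree is produced by exactly one rule application.
Reading the tree off as a leftmost derivation:
  Step 1: S  =>  B B   (applied S -> B B)
  Step 2: B B  =>  B B B   (applied B -> B B)
  Step 3: B B B  =>  b B B   (applied B -> b)
  Step 4: b B B  =>  b B B B   (applied B -> B B)
  Step 5: b B B B  =>  b b B B   (applied B -> b)
  Step 6: b b B B  =>  b b B B B   (applied B -> B B)
  Step 7: b b B B B  =>  b b b B B   (applied B -> b)
  Step 8: b b b B B  =>  b b b B B B   (applied B -> B B)
  Step 9: b b b B B B  =>  b b b b B B   (applied B -> b)
  Step 10: b b b b B B  =>  b b b b b B   (applied B -> b)
  Step 11: b b b b b B  =>  b b b b b b   (applied B -> b)
Final yield: b b b b b b
Total rewrite steps: 11

11


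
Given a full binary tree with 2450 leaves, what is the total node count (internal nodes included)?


Leaf nodes (terminals): 2450
Internal nodes = n - 1 = 2450 - 1 = 2449
Total = leaves + internal = 2450 + 2449 = 4899

4899


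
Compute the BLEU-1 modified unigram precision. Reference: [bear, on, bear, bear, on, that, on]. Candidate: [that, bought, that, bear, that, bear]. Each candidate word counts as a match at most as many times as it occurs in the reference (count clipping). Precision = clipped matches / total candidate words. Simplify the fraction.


Reference word counts: {'bear': 3, 'on': 3, 'that': 1}
Checking each candidate word (with clipping):
  'that' -> in reference (ref count 1, used 1/1) -> match (matches: 1)
  'bought' -> not in reference -> no match (matches: 1)
  'that' -> ref count 1 already used up (1/1) -> clipped, no match (matches: 1)
  'bear' -> in reference (ref count 3, used 1/3) -> match (matches: 2)
  'that' -> ref count 1 already used up (1/1) -> clipped, no match (matches: 2)
  'bear' -> in reference (ref count 3, used 2/3) -> match (matches: 3)
Clipped matches: 3, Candidate length: 6
Precision = 3/6 = 1/2

1/2


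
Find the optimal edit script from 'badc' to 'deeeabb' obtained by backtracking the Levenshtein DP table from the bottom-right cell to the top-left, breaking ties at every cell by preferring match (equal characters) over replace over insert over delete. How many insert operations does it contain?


Edit distance = 6. Backtracking from cell (4, 7) with preference match > replace > insert > delete,
then listing the resulting alignment 'badc' -> 'deeeabb' left to right:
  Step 1: insert 'd' [insertion #1]
  Step 2: insert 'e' [insertion #2]
  Step 3: insert 'e' [insertion #3]
  Step 4: replace b->e
  Step 5: keep 'a'
  Step 6: replace d->b
  Step 7: replace c->b
Total insertions: 3

3


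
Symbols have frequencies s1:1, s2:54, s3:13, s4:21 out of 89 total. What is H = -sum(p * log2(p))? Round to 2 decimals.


Computing entropy H = -sum(p_i * log2(p_i)):
  s1: p = 1/89 = 0.0112, -p*log2(p) = 0.0728
  s2: p = 54/89 = 0.6067, -p*log2(p) = 0.4374
  s3: p = 13/89 = 0.1461, -p*log2(p) = 0.4054
  s4: p = 21/89 = 0.2360, -p*log2(p) = 0.4916
H = sum of terms = 1.4072
Rounded to 2 decimals: 1.41

1.41


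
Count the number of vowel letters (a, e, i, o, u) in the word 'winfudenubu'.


Scanning each character of 'winfudenubu':
  Position 1: 'w' -> consonant (running count: 0)
  Position 2: 'i' -> vowel (running count: 1)
  Position 3: 'n' -> consonant (running count: 1)
  Position 4: 'f' -> consonant (running count: 1)
  Position 5: 'u' -> vowel (running count: 2)
  Position 6: 'd' -> consonant (running count: 2)
  Position 7: 'e' -> vowel (running count: 3)
  Position 8: 'n' -> consonant (running count: 3)
  Position 9: 'u' -> vowel (running count: 4)
  Position 10: 'b' -> consonant (running count: 4)
  Position 11: 'u' -> vowel (running count: 5)
Total vowels: 5

5


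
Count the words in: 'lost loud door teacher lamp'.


Counting words by splitting on spaces:
  Word 1: 'lost'
  Word 2: 'loud'
  Word 3: 'door'
  Word 4: 'teacher'
  Word 5: 'lamp'
Total words: 5

5


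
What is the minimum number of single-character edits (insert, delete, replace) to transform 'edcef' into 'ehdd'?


Building DP table for s1='edcef' (len 5) and s2='ehdd' (len 4):
       e  h  d  d
    0  1  2  3  4
  e 1  0  1  2  3
  d 2  1  1  1  2
  c 3  2  2  2  2
  e 4  3  3  3  3
  f 5  4  4  4  4
Edit distance = dp[5][4] = 4

4


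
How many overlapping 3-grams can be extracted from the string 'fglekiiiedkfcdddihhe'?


String 'fglekiiiedkfcdddihhe' has length L = 20.
Number of overlapping n-grams = L - n + 1
Substituting: 20 - 3 + 1 = 18

18


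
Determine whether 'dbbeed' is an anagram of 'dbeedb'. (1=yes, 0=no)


Sort characters of 'dbbeed': 'bbddee'
Sort characters of 'dbeedb': 'bbddee'
Sorted forms match -> they ARE anagrams
Result: 1

1


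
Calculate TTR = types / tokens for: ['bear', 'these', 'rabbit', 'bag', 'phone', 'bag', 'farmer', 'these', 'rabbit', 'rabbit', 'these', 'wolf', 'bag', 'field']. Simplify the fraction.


Tokens: 14
Unique types: ('bag', 'bear', 'farmer', 'field', 'phone', 'rabbit', 'these', 'wolf') = 8
TTR = 8/14
Simplify: divide both by 2 -> 4/7
TTR = 4/7

4/7


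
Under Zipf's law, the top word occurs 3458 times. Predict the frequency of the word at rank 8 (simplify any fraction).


Zipf's law: freq(rank) = f1 / rank
f1 = 3458, rank = 8
freq = 3458 / 8
GCD(3458, 8) = 2
Simplified: 1729/4

1729/4


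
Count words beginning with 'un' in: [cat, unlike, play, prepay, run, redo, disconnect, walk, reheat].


Checking each word for prefix 'un':
  'cat' -> no (count: 0)
  'unlike' -> YES, starts with 'un' (count: 1)
  'play' -> no (count: 1)
  'prepay' -> no (count: 1)
  'run' -> no (count: 1)
  'redo' -> no (count: 1)
  'disconnect' -> no (count: 1)
  'walk' -> no (count: 1)
  'reheat' -> no (count: 1)
Total with prefix 'un': 1

1


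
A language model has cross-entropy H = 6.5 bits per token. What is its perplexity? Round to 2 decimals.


Perplexity formula: PP = 2^H
H = 6.5
PP = 2^6.5
Decompose: 2^6.5 = 2^6 * 2^0.5 = 2^6 * sqrt(2)
2^6 = 64, sqrt(2) ~ 1.4142136
PP ~ 64 * 1.4142136 = 90.5096704
Rounded to 2 decimals: 90.51

90.51


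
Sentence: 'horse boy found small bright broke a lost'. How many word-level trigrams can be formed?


Word trigrams from [8] words:
  Trigram 1: (horse boy found)
  Trigram 2: (boy found small)
  Trigram 3: (found small bright)
  Trigram 4: (small bright broke)
  Trigram 5: (bright broke a)
  Trigram 6: (broke a lost)
Total word trigrams: 8 - 2 = 6

6


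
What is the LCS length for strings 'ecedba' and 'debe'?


DP table for LCS of 'ecedba' and 'debe':
       d  e  b  e
    0  0  0  0  0
  e 0  0  1  1  1
  c 0  0  1  1  1
  e 0  0  1  1  2
  d 0  1  1  1  2
  b 0  1  1  2  2
  a 0  1  1  2  2
LCS: 'ee'
LCS length = 2

2


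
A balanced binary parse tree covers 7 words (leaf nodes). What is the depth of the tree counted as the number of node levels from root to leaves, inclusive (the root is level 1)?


In a balanced binary tree with n leaves the deepest leaf is ceil(log2(n)) edges below the root,
so counting node levels inclusive of root and leaves gives ceil(log2(n)) + 1 levels.
log2(7) = 2.8074
ceil(2.8074) = 3
levels = 3 + 1 = 4

4


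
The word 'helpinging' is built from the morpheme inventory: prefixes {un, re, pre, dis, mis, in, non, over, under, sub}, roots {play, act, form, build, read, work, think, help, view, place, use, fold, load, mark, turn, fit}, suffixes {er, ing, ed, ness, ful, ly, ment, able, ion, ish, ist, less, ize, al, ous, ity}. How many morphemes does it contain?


Segmenting 'helpinging' against the inventory:
  'help' -> root (morpheme 1)
  'ing' -> suffix (morpheme 2)
  'ing' -> suffix (morpheme 3)
Total morphemes: 3

3


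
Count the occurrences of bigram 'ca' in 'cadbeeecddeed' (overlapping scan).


Scanning 'cadbeeecddeed' for bigram 'ca':
  Position 0: 'ca' -> MATCH
  Position 1: 'ad' -> no
  Position 2: 'db' -> no
  Position 3: 'be' -> no
  Position 4: 'ee' -> no
  Position 5: 'ee' -> no
  Position 6: 'ec' -> no
  Position 7: 'cd' -> no
  Position 8: 'dd' -> no
  Position 9: 'de' -> no
  Position 10: 'ee' -> no
  Position 11: 'ed' -> no
Total matches: 1

1


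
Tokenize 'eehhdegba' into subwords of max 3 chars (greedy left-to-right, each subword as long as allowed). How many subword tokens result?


'eehhdegba' has 9 characters.
Chunking with max size 3:
  Chunk 1: 'eeh' (positions 0-2)
  Chunk 2: 'hde' (positions 3-5)
  Chunk 3: 'gba' (positions 6-8)
Total chunks: ceil(9 / 3) = 3

3


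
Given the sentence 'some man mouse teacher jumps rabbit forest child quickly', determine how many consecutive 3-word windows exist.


Word trigrams from [9] words:
  Trigram 1: (some man mouse)
  Trigram 2: (man mouse teacher)
  Trigram 3: (mouse teacher jumps)
  Trigram 4: (teacher jumps rabbit)
  Trigram 5: (jumps rabbit forest)
  Trigram 6: (rabbit forest child)
  Trigram 7: (forest child quickly)
Total word trigrams: 9 - 2 = 7

7


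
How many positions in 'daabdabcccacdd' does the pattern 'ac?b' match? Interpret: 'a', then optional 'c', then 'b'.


Pattern: ac?b means 'a', then optional 'c', then 'b'.
Scanning 'daabdabcccacdd' position-by-position:
  Pos 0: window 'daa' -> no
  Pos 1: window 'aab' -> no
  Pos 2: window 'abd' -> MATCH
  Pos 3: window 'bda' -> no
  Pos 4: window 'dab' -> no
  Pos 5: window 'abc' -> MATCH
  Pos 6: window 'bcc' -> no
  Pos 7: window 'ccc' -> no
  Pos 8: window 'cca' -> no
  Pos 9: window 'cac' -> no
  Pos 10: window 'acd' -> no
  Pos 11: window 'cdd' -> no
  Pos 12: window 'dd' -> no
  Pos 13: window 'd' -> no
Total matches: 2

2


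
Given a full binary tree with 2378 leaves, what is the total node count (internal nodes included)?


Leaf nodes (terminals): 2378
Internal nodes = n - 1 = 2378 - 1 = 2377
Total = leaves + internal = 2378 + 2377 = 4755

4755


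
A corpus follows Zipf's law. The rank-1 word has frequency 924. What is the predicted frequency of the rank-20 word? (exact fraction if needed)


Zipf's law: freq(rank) = f1 / rank
f1 = 924, rank = 20
freq = 924 / 20
GCD(924, 20) = 4
Simplified: 231/5

231/5


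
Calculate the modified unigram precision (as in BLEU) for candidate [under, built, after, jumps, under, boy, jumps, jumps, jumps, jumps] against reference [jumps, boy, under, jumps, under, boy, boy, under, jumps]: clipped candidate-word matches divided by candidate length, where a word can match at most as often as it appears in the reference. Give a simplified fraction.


Reference word counts: {'boy': 3, 'jumps': 3, 'under': 3}
Checking each candidate word (with clipping):
  'under' -> in reference (ref count 3, used 1/3) -> match (matches: 1)
  'built' -> not in reference -> no match (matches: 1)
  'after' -> not in reference -> no match (matches: 1)
  'jumps' -> in reference (ref count 3, used 1/3) -> match (matches: 2)
  'under' -> in reference (ref count 3, used 2/3) -> match (matches: 3)
  'boy' -> in reference (ref count 3, used 1/3) -> match (matches: 4)
  'jumps' -> in reference (ref count 3, used 2/3) -> match (matches: 5)
  'jumps' -> in reference (ref count 3, used 3/3) -> match (matches: 6)
  'jumps' -> ref count 3 already used up (3/3) -> clipped, no match (matches: 6)
  'jumps' -> ref count 3 already used up (3/3) -> clipped, no match (matches: 6)
Clipped matches: 6, Candidate length: 10
Precision = 6/10 = 3/5

3/5


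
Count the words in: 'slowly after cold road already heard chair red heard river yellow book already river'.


Counting words by splitting on spaces:
  Word 1: 'slowly'
  Word 2: 'after'
  Word 3: 'cold'
  Word 4: 'road'
  Word 5: 'already'
  Word 6: 'heard'
  Word 7: 'chair'
  Word 8: 'red'
  Word 9: 'heard'
  Word 10: 'river'
  Word 11: 'yellow'
  Word 12: 'book'
  Word 13: 'already'
  Word 14: 'river'
Total words: 14

14


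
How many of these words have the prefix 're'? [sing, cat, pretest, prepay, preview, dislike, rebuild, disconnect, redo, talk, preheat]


Checking each word for prefix 're':
  'sing' -> no (count: 0)
  'cat' -> no (count: 0)
  'pretest' -> no (count: 0)
  'prepay' -> no (count: 0)
  'preview' -> no (count: 0)
  'dislike' -> no (count: 0)
  'rebuild' -> YES, starts with 're' (count: 1)
  'disconnect' -> no (count: 1)
  'redo' -> YES, starts with 're' (count: 2)
  'talk' -> no (count: 2)
  'preheat' -> no (count: 2)
Total with prefix 're': 2

2


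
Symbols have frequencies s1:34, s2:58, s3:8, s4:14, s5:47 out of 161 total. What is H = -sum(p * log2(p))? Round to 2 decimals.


Computing entropy H = -sum(p_i * log2(p_i)):
  s1: p = 34/161 = 0.2112, -p*log2(p) = 0.4738
  s2: p = 58/161 = 0.3602, -p*log2(p) = 0.5306
  s3: p = 8/161 = 0.0497, -p*log2(p) = 0.2152
  s4: p = 14/161 = 0.0870, -p*log2(p) = 0.3064
  s5: p = 47/161 = 0.2919, -p*log2(p) = 0.5186
H = sum of terms = 2.0446
Rounded to 2 decimals: 2.04

2.04


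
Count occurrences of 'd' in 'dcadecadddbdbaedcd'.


Scanning 'dcadecadddbdbaedcd' for 'd':
  Position 0: 'd' -> MATCH (count: 1)
  Position 3: 'd' -> MATCH (count: 2)
  Position 7: 'd' -> MATCH (count: 3)
  Position 8: 'd' -> MATCH (count: 4)
  Position 9: 'd' -> MATCH (count: 5)
  Position 11: 'd' -> MATCH (count: 6)
  Position 15: 'd' -> MATCH (count: 7)
  Position 17: 'd' -> MATCH (count: 8)
Total occurrences of 'd': 8

8


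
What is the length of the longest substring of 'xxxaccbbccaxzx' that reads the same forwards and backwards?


Scanning 'xxxaccbbccaxzx' for palindromic substrings.
Substring at positions 2-11: 'xaccbbccax'.
Check: reverse('xaccbbccax') = 'xaccbbccax' -> palindrome confirmed.
Neighbouring characters ('x' / 'z') break symmetry, so it cannot extend further.
No longer palindromic substring exists; longest length = 10

10


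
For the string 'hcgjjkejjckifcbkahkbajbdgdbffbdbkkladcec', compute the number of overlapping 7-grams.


String 'hcgjjkejjckifcbkahkbajbdgdbffbdbkkladcec' has length L = 40.
Number of overlapping n-grams = L - n + 1
Substituting: 40 - 7 + 1 = 34

34


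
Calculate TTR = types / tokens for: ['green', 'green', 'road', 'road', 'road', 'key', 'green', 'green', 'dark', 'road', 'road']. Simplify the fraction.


Tokens: 11
Unique types: ('dark', 'green', 'key', 'road') = 4
TTR = 4/11
Already in lowest terms.

4/11


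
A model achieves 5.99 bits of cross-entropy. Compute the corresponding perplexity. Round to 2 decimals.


Perplexity formula: PP = 2^H
H = 5.99
PP = 2^5.99
Decompose: 2^5.99 = 2^5 * 2^0.99
2^5 = 32, 2^0.99 ~ 1.9861850
PP ~ 32 * 1.9861850 = 63.5579200
Rounded to 2 decimals: 63.56

63.56


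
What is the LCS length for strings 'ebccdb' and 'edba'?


DP table for LCS of 'ebccdb' and 'edba':
       e  d  b  a
    0  0  0  0  0
  e 0  1  1  1  1
  b 0  1  1  2  2
  c 0  1  1  2  2
  c 0  1  1  2  2
  d 0  1  2  2  2
  b 0  1  2  3  3
LCS: 'edb'
LCS length = 3

3


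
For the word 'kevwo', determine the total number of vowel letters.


Scanning each character of 'kevwo':
  Position 1: 'k' -> consonant (running count: 0)
  Position 2: 'e' -> vowel (running count: 1)
  Position 3: 'v' -> consonant (running count: 1)
  Position 4: 'w' -> consonant (running count: 1)
  Position 5: 'o' -> vowel (running count: 2)
Total vowels: 2

2


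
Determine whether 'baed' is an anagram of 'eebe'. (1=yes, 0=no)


Sort characters of 'baed': 'abde'
Sort characters of 'eebe': 'beee'
Sorted forms differ -> they are NOT anagrams
Result: 0

0


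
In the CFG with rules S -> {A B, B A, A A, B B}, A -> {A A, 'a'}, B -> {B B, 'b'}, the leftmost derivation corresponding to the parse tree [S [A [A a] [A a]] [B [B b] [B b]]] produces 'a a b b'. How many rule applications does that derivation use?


Every bracketed nonterminal node [X ...] in the tree is produced by exactly one rule application.
Reading the tree off as a leftmost derivation:
  Step 1: S  =>  A B   (applied S -> A B)
  Step 2: A B  =>  A A B   (applied A -> A A)
  Step 3: A A B  =>  a A B   (applied A -> a)
  Step 4: a A B  =>  a a B   (applied A -> a)
  Step 5: a a B  =>  a a B B   (applied B -> B B)
  Step 6: a a B B  =>  a a b B   (applied B -> b)
  Step 7: a a b B  =>  a a b b   (applied B -> b)
Final yield: a a b b
Total rewrite steps: 7

7


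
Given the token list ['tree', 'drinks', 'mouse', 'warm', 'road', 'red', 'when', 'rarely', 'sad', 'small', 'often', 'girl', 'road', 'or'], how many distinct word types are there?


Listing all tokens and tracking unique types:
  Token 1: 'tree' -> NEW (unique so far: 1)
  Token 2: 'drinks' -> NEW (unique so far: 2)
  Token 3: 'mouse' -> NEW (unique so far: 3)
  Token 4: 'warm' -> NEW (unique so far: 4)
  Token 5: 'road' -> NEW (unique so far: 5)
  Token 6: 'red' -> NEW (unique so far: 6)
  Token 7: 'when' -> NEW (unique so far: 7)
  Token 8: 'rarely' -> NEW (unique so far: 8)
  Token 9: 'sad' -> NEW (unique so far: 9)
  Token 10: 'small' -> NEW (unique so far: 10)
  Token 11: 'often' -> NEW (unique so far: 11)
  Token 12: 'girl' -> NEW (unique so far: 12)
  Token 13: 'road' -> duplicate (unique so far: 12)
  Token 14: 'or' -> NEW (unique so far: 13)
Unique types: ('drinks', 'girl', 'mouse', 'often', 'or', 'rarely', 'red', 'road', 'sad', 'small', 'tree', 'warm', 'when')
Vocabulary size: 13

13


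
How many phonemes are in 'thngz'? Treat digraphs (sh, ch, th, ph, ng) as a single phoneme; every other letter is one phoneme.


Parsing 'thngz' greedily, digraphs first:
  'th' -> digraph (1 consonant phoneme) (phonemes so far: 1)
  'ng' -> digraph (1 consonant phoneme) (phonemes so far: 2)
  'z' -> consonant phoneme (phonemes so far: 3)
Total phonemes: 3

3


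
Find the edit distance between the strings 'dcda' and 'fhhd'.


Building DP table for s1='dcda' (len 4) and s2='fhhd' (len 4):
       f  h  h  d
    0  1  2  3  4
  d 1  1  2  3  3
  c 2  2  2  3  4
  d 3  3  3  3  3
  a 4  4  4  4  4
Edit distance = dp[4][4] = 4

4
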